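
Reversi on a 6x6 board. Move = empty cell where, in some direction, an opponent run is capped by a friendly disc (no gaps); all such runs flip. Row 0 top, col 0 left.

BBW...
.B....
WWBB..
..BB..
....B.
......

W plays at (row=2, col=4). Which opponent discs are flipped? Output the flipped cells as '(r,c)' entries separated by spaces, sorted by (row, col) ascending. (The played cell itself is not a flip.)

Answer: (2,2) (2,3)

Derivation:
Dir NW: first cell '.' (not opp) -> no flip
Dir N: first cell '.' (not opp) -> no flip
Dir NE: first cell '.' (not opp) -> no flip
Dir W: opp run (2,3) (2,2) capped by W -> flip
Dir E: first cell '.' (not opp) -> no flip
Dir SW: opp run (3,3), next='.' -> no flip
Dir S: first cell '.' (not opp) -> no flip
Dir SE: first cell '.' (not opp) -> no flip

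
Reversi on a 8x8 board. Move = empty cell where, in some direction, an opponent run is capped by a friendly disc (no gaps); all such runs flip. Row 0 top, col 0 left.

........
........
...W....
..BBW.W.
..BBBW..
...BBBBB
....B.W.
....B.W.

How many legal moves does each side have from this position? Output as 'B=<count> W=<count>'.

Answer: B=10 W=8

Derivation:
-- B to move --
(1,2): flips 3 -> legal
(1,3): flips 1 -> legal
(1,4): flips 1 -> legal
(2,2): no bracket -> illegal
(2,4): flips 1 -> legal
(2,5): flips 1 -> legal
(2,6): no bracket -> illegal
(2,7): flips 2 -> legal
(3,5): flips 2 -> legal
(3,7): no bracket -> illegal
(4,6): flips 1 -> legal
(4,7): no bracket -> illegal
(6,5): no bracket -> illegal
(6,7): no bracket -> illegal
(7,5): flips 1 -> legal
(7,7): flips 1 -> legal
B mobility = 10
-- W to move --
(2,1): no bracket -> illegal
(2,2): flips 3 -> legal
(2,4): no bracket -> illegal
(3,1): flips 2 -> legal
(3,5): no bracket -> illegal
(4,1): flips 4 -> legal
(4,6): flips 1 -> legal
(4,7): no bracket -> illegal
(5,1): no bracket -> illegal
(5,2): flips 1 -> legal
(6,2): no bracket -> illegal
(6,3): flips 4 -> legal
(6,5): flips 1 -> legal
(6,7): flips 1 -> legal
(7,3): no bracket -> illegal
(7,5): no bracket -> illegal
W mobility = 8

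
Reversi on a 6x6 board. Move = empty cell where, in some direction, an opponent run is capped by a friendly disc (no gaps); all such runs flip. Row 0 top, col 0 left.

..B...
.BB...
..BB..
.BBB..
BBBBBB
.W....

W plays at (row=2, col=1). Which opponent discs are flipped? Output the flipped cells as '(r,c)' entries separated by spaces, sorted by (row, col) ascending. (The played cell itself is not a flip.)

Dir NW: first cell '.' (not opp) -> no flip
Dir N: opp run (1,1), next='.' -> no flip
Dir NE: opp run (1,2), next='.' -> no flip
Dir W: first cell '.' (not opp) -> no flip
Dir E: opp run (2,2) (2,3), next='.' -> no flip
Dir SW: first cell '.' (not opp) -> no flip
Dir S: opp run (3,1) (4,1) capped by W -> flip
Dir SE: opp run (3,2) (4,3), next='.' -> no flip

Answer: (3,1) (4,1)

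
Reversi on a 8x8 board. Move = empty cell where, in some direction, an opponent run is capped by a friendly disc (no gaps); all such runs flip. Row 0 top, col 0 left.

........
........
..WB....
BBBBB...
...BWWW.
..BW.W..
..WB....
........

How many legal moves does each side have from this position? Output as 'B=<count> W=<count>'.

-- B to move --
(1,1): flips 1 -> legal
(1,2): flips 1 -> legal
(1,3): flips 1 -> legal
(2,1): flips 1 -> legal
(3,5): no bracket -> illegal
(3,6): no bracket -> illegal
(3,7): no bracket -> illegal
(4,2): no bracket -> illegal
(4,7): flips 3 -> legal
(5,1): no bracket -> illegal
(5,4): flips 2 -> legal
(5,6): flips 1 -> legal
(5,7): no bracket -> illegal
(6,1): flips 1 -> legal
(6,4): no bracket -> illegal
(6,5): no bracket -> illegal
(6,6): flips 2 -> legal
(7,1): no bracket -> illegal
(7,2): flips 1 -> legal
(7,3): no bracket -> illegal
B mobility = 10
-- W to move --
(1,2): flips 2 -> legal
(1,3): flips 3 -> legal
(1,4): no bracket -> illegal
(2,0): no bracket -> illegal
(2,1): no bracket -> illegal
(2,4): flips 2 -> legal
(2,5): no bracket -> illegal
(3,5): no bracket -> illegal
(4,0): flips 1 -> legal
(4,1): no bracket -> illegal
(4,2): flips 3 -> legal
(5,1): flips 1 -> legal
(5,4): no bracket -> illegal
(6,1): no bracket -> illegal
(6,4): flips 1 -> legal
(7,2): no bracket -> illegal
(7,3): flips 1 -> legal
(7,4): no bracket -> illegal
W mobility = 8

Answer: B=10 W=8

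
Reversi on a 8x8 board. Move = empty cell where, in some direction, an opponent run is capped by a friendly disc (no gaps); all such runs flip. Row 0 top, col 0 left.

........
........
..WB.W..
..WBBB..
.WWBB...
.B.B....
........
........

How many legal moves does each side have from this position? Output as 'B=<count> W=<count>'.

-- B to move --
(1,1): flips 1 -> legal
(1,2): no bracket -> illegal
(1,3): no bracket -> illegal
(1,4): no bracket -> illegal
(1,5): flips 1 -> legal
(1,6): flips 1 -> legal
(2,1): flips 2 -> legal
(2,4): no bracket -> illegal
(2,6): no bracket -> illegal
(3,0): no bracket -> illegal
(3,1): flips 3 -> legal
(3,6): no bracket -> illegal
(4,0): flips 2 -> legal
(5,0): flips 2 -> legal
(5,2): no bracket -> illegal
B mobility = 7
-- W to move --
(1,2): no bracket -> illegal
(1,3): no bracket -> illegal
(1,4): flips 1 -> legal
(2,4): flips 2 -> legal
(2,6): no bracket -> illegal
(3,6): flips 3 -> legal
(4,0): no bracket -> illegal
(4,5): flips 3 -> legal
(4,6): no bracket -> illegal
(5,0): no bracket -> illegal
(5,2): flips 2 -> legal
(5,4): flips 1 -> legal
(5,5): flips 2 -> legal
(6,0): flips 1 -> legal
(6,1): flips 1 -> legal
(6,2): no bracket -> illegal
(6,3): no bracket -> illegal
(6,4): flips 1 -> legal
W mobility = 10

Answer: B=7 W=10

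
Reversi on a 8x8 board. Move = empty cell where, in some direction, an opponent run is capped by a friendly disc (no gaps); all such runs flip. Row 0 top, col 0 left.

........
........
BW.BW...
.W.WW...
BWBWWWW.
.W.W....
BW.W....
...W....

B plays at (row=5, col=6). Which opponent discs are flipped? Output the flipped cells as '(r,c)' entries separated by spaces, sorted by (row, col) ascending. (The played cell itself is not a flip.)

Answer: (3,4) (4,5)

Derivation:
Dir NW: opp run (4,5) (3,4) capped by B -> flip
Dir N: opp run (4,6), next='.' -> no flip
Dir NE: first cell '.' (not opp) -> no flip
Dir W: first cell '.' (not opp) -> no flip
Dir E: first cell '.' (not opp) -> no flip
Dir SW: first cell '.' (not opp) -> no flip
Dir S: first cell '.' (not opp) -> no flip
Dir SE: first cell '.' (not opp) -> no flip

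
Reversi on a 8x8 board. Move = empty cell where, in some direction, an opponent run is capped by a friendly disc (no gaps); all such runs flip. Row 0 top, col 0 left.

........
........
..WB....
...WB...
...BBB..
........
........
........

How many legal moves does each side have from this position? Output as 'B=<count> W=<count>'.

-- B to move --
(1,1): flips 2 -> legal
(1,2): no bracket -> illegal
(1,3): no bracket -> illegal
(2,1): flips 1 -> legal
(2,4): no bracket -> illegal
(3,1): no bracket -> illegal
(3,2): flips 1 -> legal
(4,2): no bracket -> illegal
B mobility = 3
-- W to move --
(1,2): no bracket -> illegal
(1,3): flips 1 -> legal
(1,4): no bracket -> illegal
(2,4): flips 1 -> legal
(2,5): no bracket -> illegal
(3,2): no bracket -> illegal
(3,5): flips 1 -> legal
(3,6): no bracket -> illegal
(4,2): no bracket -> illegal
(4,6): no bracket -> illegal
(5,2): no bracket -> illegal
(5,3): flips 1 -> legal
(5,4): no bracket -> illegal
(5,5): flips 1 -> legal
(5,6): no bracket -> illegal
W mobility = 5

Answer: B=3 W=5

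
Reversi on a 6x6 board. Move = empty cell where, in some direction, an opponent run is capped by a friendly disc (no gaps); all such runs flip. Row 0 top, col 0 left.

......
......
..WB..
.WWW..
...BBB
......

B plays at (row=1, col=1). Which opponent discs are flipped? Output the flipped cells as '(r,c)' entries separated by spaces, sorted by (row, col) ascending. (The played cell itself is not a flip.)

Dir NW: first cell '.' (not opp) -> no flip
Dir N: first cell '.' (not opp) -> no flip
Dir NE: first cell '.' (not opp) -> no flip
Dir W: first cell '.' (not opp) -> no flip
Dir E: first cell '.' (not opp) -> no flip
Dir SW: first cell '.' (not opp) -> no flip
Dir S: first cell '.' (not opp) -> no flip
Dir SE: opp run (2,2) (3,3) capped by B -> flip

Answer: (2,2) (3,3)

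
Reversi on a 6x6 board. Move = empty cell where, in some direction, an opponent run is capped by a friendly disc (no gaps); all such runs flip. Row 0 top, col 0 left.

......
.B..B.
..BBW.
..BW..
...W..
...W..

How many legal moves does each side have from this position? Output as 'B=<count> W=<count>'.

Answer: B=4 W=5

Derivation:
-- B to move --
(1,3): no bracket -> illegal
(1,5): no bracket -> illegal
(2,5): flips 1 -> legal
(3,4): flips 2 -> legal
(3,5): no bracket -> illegal
(4,2): no bracket -> illegal
(4,4): flips 1 -> legal
(5,2): no bracket -> illegal
(5,4): flips 1 -> legal
B mobility = 4
-- W to move --
(0,0): flips 2 -> legal
(0,1): no bracket -> illegal
(0,2): no bracket -> illegal
(0,3): no bracket -> illegal
(0,4): flips 1 -> legal
(0,5): no bracket -> illegal
(1,0): no bracket -> illegal
(1,2): no bracket -> illegal
(1,3): flips 1 -> legal
(1,5): no bracket -> illegal
(2,0): no bracket -> illegal
(2,1): flips 3 -> legal
(2,5): no bracket -> illegal
(3,1): flips 1 -> legal
(3,4): no bracket -> illegal
(4,1): no bracket -> illegal
(4,2): no bracket -> illegal
W mobility = 5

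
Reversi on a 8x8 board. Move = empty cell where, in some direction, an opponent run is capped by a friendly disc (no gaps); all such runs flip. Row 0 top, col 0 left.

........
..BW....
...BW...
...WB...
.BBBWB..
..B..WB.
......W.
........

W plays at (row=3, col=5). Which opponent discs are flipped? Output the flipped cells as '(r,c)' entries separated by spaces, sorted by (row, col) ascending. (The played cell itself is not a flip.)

Answer: (3,4) (4,5)

Derivation:
Dir NW: first cell 'W' (not opp) -> no flip
Dir N: first cell '.' (not opp) -> no flip
Dir NE: first cell '.' (not opp) -> no flip
Dir W: opp run (3,4) capped by W -> flip
Dir E: first cell '.' (not opp) -> no flip
Dir SW: first cell 'W' (not opp) -> no flip
Dir S: opp run (4,5) capped by W -> flip
Dir SE: first cell '.' (not opp) -> no flip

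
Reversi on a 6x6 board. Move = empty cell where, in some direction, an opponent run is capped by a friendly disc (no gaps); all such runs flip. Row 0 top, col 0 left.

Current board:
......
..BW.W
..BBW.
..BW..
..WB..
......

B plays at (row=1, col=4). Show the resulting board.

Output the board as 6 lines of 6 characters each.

Place B at (1,4); scan 8 dirs for brackets.
Dir NW: first cell '.' (not opp) -> no flip
Dir N: first cell '.' (not opp) -> no flip
Dir NE: first cell '.' (not opp) -> no flip
Dir W: opp run (1,3) capped by B -> flip
Dir E: opp run (1,5), next=edge -> no flip
Dir SW: first cell 'B' (not opp) -> no flip
Dir S: opp run (2,4), next='.' -> no flip
Dir SE: first cell '.' (not opp) -> no flip
All flips: (1,3)

Answer: ......
..BBBW
..BBW.
..BW..
..WB..
......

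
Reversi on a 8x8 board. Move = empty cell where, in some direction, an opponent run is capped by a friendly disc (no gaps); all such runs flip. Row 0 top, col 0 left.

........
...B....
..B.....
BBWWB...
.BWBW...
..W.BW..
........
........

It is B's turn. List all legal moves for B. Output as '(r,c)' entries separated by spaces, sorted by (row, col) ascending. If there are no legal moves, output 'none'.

Answer: (2,1) (2,3) (4,5) (5,3) (5,6) (6,1) (6,2) (6,3) (6,6)

Derivation:
(2,1): flips 1 -> legal
(2,3): flips 2 -> legal
(2,4): no bracket -> illegal
(3,5): no bracket -> illegal
(4,5): flips 1 -> legal
(4,6): no bracket -> illegal
(5,1): no bracket -> illegal
(5,3): flips 1 -> legal
(5,6): flips 1 -> legal
(6,1): flips 1 -> legal
(6,2): flips 3 -> legal
(6,3): flips 1 -> legal
(6,4): no bracket -> illegal
(6,5): no bracket -> illegal
(6,6): flips 3 -> legal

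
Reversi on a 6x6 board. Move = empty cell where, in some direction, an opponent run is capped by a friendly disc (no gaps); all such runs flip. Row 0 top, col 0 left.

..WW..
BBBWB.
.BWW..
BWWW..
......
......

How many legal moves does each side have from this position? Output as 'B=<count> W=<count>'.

Answer: B=6 W=6

Derivation:
-- B to move --
(0,1): no bracket -> illegal
(0,4): no bracket -> illegal
(2,0): no bracket -> illegal
(2,4): flips 2 -> legal
(3,4): flips 4 -> legal
(4,0): no bracket -> illegal
(4,1): flips 3 -> legal
(4,2): flips 2 -> legal
(4,3): flips 1 -> legal
(4,4): flips 2 -> legal
B mobility = 6
-- W to move --
(0,0): flips 1 -> legal
(0,1): flips 3 -> legal
(0,4): no bracket -> illegal
(0,5): flips 1 -> legal
(1,5): flips 1 -> legal
(2,0): flips 2 -> legal
(2,4): no bracket -> illegal
(2,5): flips 1 -> legal
(4,0): no bracket -> illegal
(4,1): no bracket -> illegal
W mobility = 6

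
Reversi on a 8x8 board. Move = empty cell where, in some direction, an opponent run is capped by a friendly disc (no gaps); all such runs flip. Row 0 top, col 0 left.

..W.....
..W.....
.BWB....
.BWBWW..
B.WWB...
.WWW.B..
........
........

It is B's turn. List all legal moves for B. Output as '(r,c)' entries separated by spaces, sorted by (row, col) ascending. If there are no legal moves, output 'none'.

Answer: (0,1) (0,3) (1,1) (1,3) (2,4) (2,6) (3,6) (4,1) (4,5) (5,4) (6,0) (6,2) (6,3) (6,4)

Derivation:
(0,1): flips 1 -> legal
(0,3): flips 1 -> legal
(1,1): flips 1 -> legal
(1,3): flips 1 -> legal
(2,4): flips 1 -> legal
(2,5): no bracket -> illegal
(2,6): flips 1 -> legal
(3,6): flips 2 -> legal
(4,1): flips 3 -> legal
(4,5): flips 1 -> legal
(4,6): no bracket -> illegal
(5,0): no bracket -> illegal
(5,4): flips 2 -> legal
(6,0): flips 2 -> legal
(6,1): no bracket -> illegal
(6,2): flips 2 -> legal
(6,3): flips 2 -> legal
(6,4): flips 2 -> legal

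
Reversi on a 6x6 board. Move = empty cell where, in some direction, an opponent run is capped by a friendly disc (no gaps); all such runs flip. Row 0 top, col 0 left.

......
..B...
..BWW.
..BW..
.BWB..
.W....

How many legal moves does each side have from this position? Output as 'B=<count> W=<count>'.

-- B to move --
(1,3): flips 2 -> legal
(1,4): flips 1 -> legal
(1,5): no bracket -> illegal
(2,5): flips 2 -> legal
(3,1): no bracket -> illegal
(3,4): flips 2 -> legal
(3,5): no bracket -> illegal
(4,0): no bracket -> illegal
(4,4): flips 1 -> legal
(5,0): no bracket -> illegal
(5,2): flips 1 -> legal
(5,3): no bracket -> illegal
B mobility = 6
-- W to move --
(0,1): flips 1 -> legal
(0,2): flips 3 -> legal
(0,3): no bracket -> illegal
(1,1): flips 1 -> legal
(1,3): no bracket -> illegal
(2,1): flips 1 -> legal
(3,0): no bracket -> illegal
(3,1): flips 2 -> legal
(3,4): no bracket -> illegal
(4,0): flips 1 -> legal
(4,4): flips 1 -> legal
(5,0): flips 2 -> legal
(5,2): no bracket -> illegal
(5,3): flips 1 -> legal
(5,4): no bracket -> illegal
W mobility = 9

Answer: B=6 W=9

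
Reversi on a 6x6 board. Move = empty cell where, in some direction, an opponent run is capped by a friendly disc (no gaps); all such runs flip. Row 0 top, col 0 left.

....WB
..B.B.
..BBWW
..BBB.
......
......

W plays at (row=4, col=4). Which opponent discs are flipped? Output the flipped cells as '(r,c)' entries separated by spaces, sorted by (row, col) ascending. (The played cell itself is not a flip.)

Dir NW: opp run (3,3) (2,2), next='.' -> no flip
Dir N: opp run (3,4) capped by W -> flip
Dir NE: first cell '.' (not opp) -> no flip
Dir W: first cell '.' (not opp) -> no flip
Dir E: first cell '.' (not opp) -> no flip
Dir SW: first cell '.' (not opp) -> no flip
Dir S: first cell '.' (not opp) -> no flip
Dir SE: first cell '.' (not opp) -> no flip

Answer: (3,4)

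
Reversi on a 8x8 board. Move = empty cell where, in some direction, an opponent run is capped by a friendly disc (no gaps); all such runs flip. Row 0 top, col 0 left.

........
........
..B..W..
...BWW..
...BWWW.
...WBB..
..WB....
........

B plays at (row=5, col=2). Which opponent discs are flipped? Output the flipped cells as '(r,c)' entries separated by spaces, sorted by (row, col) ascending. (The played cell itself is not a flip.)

Answer: (5,3)

Derivation:
Dir NW: first cell '.' (not opp) -> no flip
Dir N: first cell '.' (not opp) -> no flip
Dir NE: first cell 'B' (not opp) -> no flip
Dir W: first cell '.' (not opp) -> no flip
Dir E: opp run (5,3) capped by B -> flip
Dir SW: first cell '.' (not opp) -> no flip
Dir S: opp run (6,2), next='.' -> no flip
Dir SE: first cell 'B' (not opp) -> no flip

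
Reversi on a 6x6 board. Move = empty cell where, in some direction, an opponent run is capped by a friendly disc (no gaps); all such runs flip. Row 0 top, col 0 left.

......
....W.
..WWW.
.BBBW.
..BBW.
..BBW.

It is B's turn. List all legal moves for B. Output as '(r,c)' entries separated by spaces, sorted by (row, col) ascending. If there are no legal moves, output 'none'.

(0,3): no bracket -> illegal
(0,4): no bracket -> illegal
(0,5): flips 2 -> legal
(1,1): flips 1 -> legal
(1,2): flips 1 -> legal
(1,3): flips 2 -> legal
(1,5): flips 1 -> legal
(2,1): no bracket -> illegal
(2,5): flips 1 -> legal
(3,5): flips 2 -> legal
(4,5): flips 1 -> legal
(5,5): flips 2 -> legal

Answer: (0,5) (1,1) (1,2) (1,3) (1,5) (2,5) (3,5) (4,5) (5,5)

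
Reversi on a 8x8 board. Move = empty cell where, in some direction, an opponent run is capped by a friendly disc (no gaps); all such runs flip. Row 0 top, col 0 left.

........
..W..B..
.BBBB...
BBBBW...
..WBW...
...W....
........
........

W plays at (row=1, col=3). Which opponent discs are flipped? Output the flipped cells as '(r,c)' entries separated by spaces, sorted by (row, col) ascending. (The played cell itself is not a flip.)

Answer: (2,3) (3,3) (4,3)

Derivation:
Dir NW: first cell '.' (not opp) -> no flip
Dir N: first cell '.' (not opp) -> no flip
Dir NE: first cell '.' (not opp) -> no flip
Dir W: first cell 'W' (not opp) -> no flip
Dir E: first cell '.' (not opp) -> no flip
Dir SW: opp run (2,2) (3,1), next='.' -> no flip
Dir S: opp run (2,3) (3,3) (4,3) capped by W -> flip
Dir SE: opp run (2,4), next='.' -> no flip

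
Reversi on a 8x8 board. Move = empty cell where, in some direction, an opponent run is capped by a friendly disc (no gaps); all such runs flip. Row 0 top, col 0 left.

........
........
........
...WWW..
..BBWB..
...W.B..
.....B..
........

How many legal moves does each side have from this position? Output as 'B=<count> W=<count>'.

-- B to move --
(2,2): flips 2 -> legal
(2,3): flips 2 -> legal
(2,4): flips 1 -> legal
(2,5): flips 2 -> legal
(2,6): no bracket -> illegal
(3,2): no bracket -> illegal
(3,6): no bracket -> illegal
(4,6): no bracket -> illegal
(5,2): no bracket -> illegal
(5,4): no bracket -> illegal
(6,2): no bracket -> illegal
(6,3): flips 1 -> legal
(6,4): flips 1 -> legal
B mobility = 6
-- W to move --
(3,1): flips 1 -> legal
(3,2): no bracket -> illegal
(3,6): no bracket -> illegal
(4,1): flips 2 -> legal
(4,6): flips 1 -> legal
(5,1): flips 1 -> legal
(5,2): flips 1 -> legal
(5,4): no bracket -> illegal
(5,6): flips 1 -> legal
(6,4): no bracket -> illegal
(6,6): flips 1 -> legal
(7,4): no bracket -> illegal
(7,5): flips 3 -> legal
(7,6): no bracket -> illegal
W mobility = 8

Answer: B=6 W=8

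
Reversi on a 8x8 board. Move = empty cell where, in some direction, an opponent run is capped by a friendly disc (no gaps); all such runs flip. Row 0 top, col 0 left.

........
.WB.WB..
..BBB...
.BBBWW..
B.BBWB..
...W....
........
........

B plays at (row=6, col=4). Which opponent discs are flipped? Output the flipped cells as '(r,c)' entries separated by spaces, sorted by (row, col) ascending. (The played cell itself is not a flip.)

Dir NW: opp run (5,3) capped by B -> flip
Dir N: first cell '.' (not opp) -> no flip
Dir NE: first cell '.' (not opp) -> no flip
Dir W: first cell '.' (not opp) -> no flip
Dir E: first cell '.' (not opp) -> no flip
Dir SW: first cell '.' (not opp) -> no flip
Dir S: first cell '.' (not opp) -> no flip
Dir SE: first cell '.' (not opp) -> no flip

Answer: (5,3)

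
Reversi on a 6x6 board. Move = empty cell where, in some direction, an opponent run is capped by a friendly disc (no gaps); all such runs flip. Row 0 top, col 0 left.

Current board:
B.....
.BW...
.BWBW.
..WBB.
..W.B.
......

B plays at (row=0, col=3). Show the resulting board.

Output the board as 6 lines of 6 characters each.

Place B at (0,3); scan 8 dirs for brackets.
Dir NW: edge -> no flip
Dir N: edge -> no flip
Dir NE: edge -> no flip
Dir W: first cell '.' (not opp) -> no flip
Dir E: first cell '.' (not opp) -> no flip
Dir SW: opp run (1,2) capped by B -> flip
Dir S: first cell '.' (not opp) -> no flip
Dir SE: first cell '.' (not opp) -> no flip
All flips: (1,2)

Answer: B..B..
.BB...
.BWBW.
..WBB.
..W.B.
......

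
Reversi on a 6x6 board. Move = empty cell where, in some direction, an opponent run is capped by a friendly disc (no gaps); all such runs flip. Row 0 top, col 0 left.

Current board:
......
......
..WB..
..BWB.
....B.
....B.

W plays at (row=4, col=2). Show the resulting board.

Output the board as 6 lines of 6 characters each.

Answer: ......
......
..WB..
..WWB.
..W.B.
....B.

Derivation:
Place W at (4,2); scan 8 dirs for brackets.
Dir NW: first cell '.' (not opp) -> no flip
Dir N: opp run (3,2) capped by W -> flip
Dir NE: first cell 'W' (not opp) -> no flip
Dir W: first cell '.' (not opp) -> no flip
Dir E: first cell '.' (not opp) -> no flip
Dir SW: first cell '.' (not opp) -> no flip
Dir S: first cell '.' (not opp) -> no flip
Dir SE: first cell '.' (not opp) -> no flip
All flips: (3,2)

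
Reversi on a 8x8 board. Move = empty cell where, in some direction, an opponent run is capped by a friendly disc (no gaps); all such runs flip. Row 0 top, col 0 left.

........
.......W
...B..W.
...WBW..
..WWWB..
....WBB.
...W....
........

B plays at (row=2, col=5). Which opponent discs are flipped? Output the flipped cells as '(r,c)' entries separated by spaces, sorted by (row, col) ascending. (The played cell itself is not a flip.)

Dir NW: first cell '.' (not opp) -> no flip
Dir N: first cell '.' (not opp) -> no flip
Dir NE: first cell '.' (not opp) -> no flip
Dir W: first cell '.' (not opp) -> no flip
Dir E: opp run (2,6), next='.' -> no flip
Dir SW: first cell 'B' (not opp) -> no flip
Dir S: opp run (3,5) capped by B -> flip
Dir SE: first cell '.' (not opp) -> no flip

Answer: (3,5)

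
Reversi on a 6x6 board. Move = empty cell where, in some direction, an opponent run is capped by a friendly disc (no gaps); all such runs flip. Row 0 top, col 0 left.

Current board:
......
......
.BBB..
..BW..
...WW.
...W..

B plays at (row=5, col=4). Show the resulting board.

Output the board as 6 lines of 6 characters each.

Place B at (5,4); scan 8 dirs for brackets.
Dir NW: opp run (4,3) capped by B -> flip
Dir N: opp run (4,4), next='.' -> no flip
Dir NE: first cell '.' (not opp) -> no flip
Dir W: opp run (5,3), next='.' -> no flip
Dir E: first cell '.' (not opp) -> no flip
Dir SW: edge -> no flip
Dir S: edge -> no flip
Dir SE: edge -> no flip
All flips: (4,3)

Answer: ......
......
.BBB..
..BW..
...BW.
...WB.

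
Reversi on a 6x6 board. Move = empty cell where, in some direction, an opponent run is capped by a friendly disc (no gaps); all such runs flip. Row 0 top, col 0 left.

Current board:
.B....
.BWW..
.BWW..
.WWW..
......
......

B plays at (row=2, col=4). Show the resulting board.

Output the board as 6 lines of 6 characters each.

Answer: .B....
.BWW..
.BBBB.
.WWW..
......
......

Derivation:
Place B at (2,4); scan 8 dirs for brackets.
Dir NW: opp run (1,3), next='.' -> no flip
Dir N: first cell '.' (not opp) -> no flip
Dir NE: first cell '.' (not opp) -> no flip
Dir W: opp run (2,3) (2,2) capped by B -> flip
Dir E: first cell '.' (not opp) -> no flip
Dir SW: opp run (3,3), next='.' -> no flip
Dir S: first cell '.' (not opp) -> no flip
Dir SE: first cell '.' (not opp) -> no flip
All flips: (2,2) (2,3)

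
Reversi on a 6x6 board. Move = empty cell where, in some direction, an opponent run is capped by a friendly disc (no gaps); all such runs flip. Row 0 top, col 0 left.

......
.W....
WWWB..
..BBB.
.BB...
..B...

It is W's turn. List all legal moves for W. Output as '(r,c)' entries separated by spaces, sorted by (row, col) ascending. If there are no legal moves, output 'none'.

(1,2): no bracket -> illegal
(1,3): no bracket -> illegal
(1,4): no bracket -> illegal
(2,4): flips 1 -> legal
(2,5): no bracket -> illegal
(3,0): no bracket -> illegal
(3,1): no bracket -> illegal
(3,5): no bracket -> illegal
(4,0): no bracket -> illegal
(4,3): flips 1 -> legal
(4,4): flips 1 -> legal
(4,5): no bracket -> illegal
(5,0): no bracket -> illegal
(5,1): no bracket -> illegal
(5,3): no bracket -> illegal

Answer: (2,4) (4,3) (4,4)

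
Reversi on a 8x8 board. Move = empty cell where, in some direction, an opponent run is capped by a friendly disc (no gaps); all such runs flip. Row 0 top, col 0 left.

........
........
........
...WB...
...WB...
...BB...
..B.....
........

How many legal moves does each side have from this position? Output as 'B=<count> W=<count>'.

-- B to move --
(2,2): flips 1 -> legal
(2,3): flips 2 -> legal
(2,4): no bracket -> illegal
(3,2): flips 2 -> legal
(4,2): flips 1 -> legal
(5,2): flips 1 -> legal
B mobility = 5
-- W to move --
(2,3): no bracket -> illegal
(2,4): no bracket -> illegal
(2,5): flips 1 -> legal
(3,5): flips 1 -> legal
(4,2): no bracket -> illegal
(4,5): flips 1 -> legal
(5,1): no bracket -> illegal
(5,2): no bracket -> illegal
(5,5): flips 1 -> legal
(6,1): no bracket -> illegal
(6,3): flips 1 -> legal
(6,4): no bracket -> illegal
(6,5): flips 1 -> legal
(7,1): no bracket -> illegal
(7,2): no bracket -> illegal
(7,3): no bracket -> illegal
W mobility = 6

Answer: B=5 W=6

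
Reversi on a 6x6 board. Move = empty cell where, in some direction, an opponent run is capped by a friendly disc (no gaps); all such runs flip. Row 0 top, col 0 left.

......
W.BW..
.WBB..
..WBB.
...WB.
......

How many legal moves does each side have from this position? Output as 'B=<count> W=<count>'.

Answer: B=10 W=9

Derivation:
-- B to move --
(0,0): no bracket -> illegal
(0,1): no bracket -> illegal
(0,2): no bracket -> illegal
(0,3): flips 1 -> legal
(0,4): flips 1 -> legal
(1,1): no bracket -> illegal
(1,4): flips 1 -> legal
(2,0): flips 1 -> legal
(2,4): no bracket -> illegal
(3,0): flips 1 -> legal
(3,1): flips 1 -> legal
(4,1): flips 1 -> legal
(4,2): flips 2 -> legal
(5,2): flips 1 -> legal
(5,3): flips 1 -> legal
(5,4): no bracket -> illegal
B mobility = 10
-- W to move --
(0,1): no bracket -> illegal
(0,2): flips 2 -> legal
(0,3): flips 1 -> legal
(1,1): flips 1 -> legal
(1,4): flips 1 -> legal
(2,4): flips 2 -> legal
(2,5): flips 1 -> legal
(3,1): flips 1 -> legal
(3,5): flips 2 -> legal
(4,2): no bracket -> illegal
(4,5): flips 1 -> legal
(5,3): no bracket -> illegal
(5,4): no bracket -> illegal
(5,5): no bracket -> illegal
W mobility = 9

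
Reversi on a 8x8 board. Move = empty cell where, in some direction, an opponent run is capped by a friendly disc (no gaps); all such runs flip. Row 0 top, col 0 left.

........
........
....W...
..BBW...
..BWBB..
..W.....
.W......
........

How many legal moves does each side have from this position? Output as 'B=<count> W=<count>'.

-- B to move --
(1,3): no bracket -> illegal
(1,4): flips 2 -> legal
(1,5): flips 1 -> legal
(2,3): flips 1 -> legal
(2,5): no bracket -> illegal
(3,5): flips 1 -> legal
(4,1): no bracket -> illegal
(5,0): no bracket -> illegal
(5,1): no bracket -> illegal
(5,3): flips 1 -> legal
(5,4): flips 1 -> legal
(6,0): no bracket -> illegal
(6,2): flips 1 -> legal
(6,3): no bracket -> illegal
(7,0): no bracket -> illegal
(7,1): no bracket -> illegal
(7,2): no bracket -> illegal
B mobility = 7
-- W to move --
(2,1): flips 1 -> legal
(2,2): flips 2 -> legal
(2,3): flips 1 -> legal
(3,1): flips 2 -> legal
(3,5): no bracket -> illegal
(3,6): no bracket -> illegal
(4,1): flips 1 -> legal
(4,6): flips 2 -> legal
(5,1): flips 2 -> legal
(5,3): no bracket -> illegal
(5,4): flips 1 -> legal
(5,5): no bracket -> illegal
(5,6): flips 1 -> legal
W mobility = 9

Answer: B=7 W=9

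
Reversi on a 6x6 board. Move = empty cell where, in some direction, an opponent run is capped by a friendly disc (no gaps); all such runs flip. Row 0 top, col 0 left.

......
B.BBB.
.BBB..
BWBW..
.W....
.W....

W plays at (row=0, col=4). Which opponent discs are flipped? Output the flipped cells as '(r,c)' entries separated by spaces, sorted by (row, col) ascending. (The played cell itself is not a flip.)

Answer: (1,3) (2,2)

Derivation:
Dir NW: edge -> no flip
Dir N: edge -> no flip
Dir NE: edge -> no flip
Dir W: first cell '.' (not opp) -> no flip
Dir E: first cell '.' (not opp) -> no flip
Dir SW: opp run (1,3) (2,2) capped by W -> flip
Dir S: opp run (1,4), next='.' -> no flip
Dir SE: first cell '.' (not opp) -> no flip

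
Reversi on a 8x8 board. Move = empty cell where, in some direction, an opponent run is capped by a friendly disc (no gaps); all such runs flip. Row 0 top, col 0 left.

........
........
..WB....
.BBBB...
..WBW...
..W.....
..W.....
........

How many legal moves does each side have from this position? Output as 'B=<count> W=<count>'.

Answer: B=12 W=4

Derivation:
-- B to move --
(1,1): flips 1 -> legal
(1,2): flips 1 -> legal
(1,3): flips 1 -> legal
(2,1): flips 1 -> legal
(3,5): no bracket -> illegal
(4,1): flips 1 -> legal
(4,5): flips 1 -> legal
(5,1): flips 1 -> legal
(5,3): flips 1 -> legal
(5,4): flips 1 -> legal
(5,5): flips 1 -> legal
(6,1): flips 1 -> legal
(6,3): no bracket -> illegal
(7,1): no bracket -> illegal
(7,2): flips 3 -> legal
(7,3): no bracket -> illegal
B mobility = 12
-- W to move --
(1,2): no bracket -> illegal
(1,3): no bracket -> illegal
(1,4): no bracket -> illegal
(2,0): flips 1 -> legal
(2,1): no bracket -> illegal
(2,4): flips 3 -> legal
(2,5): flips 2 -> legal
(3,0): no bracket -> illegal
(3,5): no bracket -> illegal
(4,0): flips 1 -> legal
(4,1): no bracket -> illegal
(4,5): no bracket -> illegal
(5,3): no bracket -> illegal
(5,4): no bracket -> illegal
W mobility = 4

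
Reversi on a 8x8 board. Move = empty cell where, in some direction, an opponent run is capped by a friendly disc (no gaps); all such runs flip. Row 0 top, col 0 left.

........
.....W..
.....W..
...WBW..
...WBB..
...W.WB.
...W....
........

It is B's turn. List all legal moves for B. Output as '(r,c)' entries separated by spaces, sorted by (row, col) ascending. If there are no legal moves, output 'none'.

(0,4): no bracket -> illegal
(0,5): flips 3 -> legal
(0,6): no bracket -> illegal
(1,4): no bracket -> illegal
(1,6): flips 1 -> legal
(2,2): flips 1 -> legal
(2,3): no bracket -> illegal
(2,4): no bracket -> illegal
(2,6): flips 1 -> legal
(3,2): flips 1 -> legal
(3,6): flips 1 -> legal
(4,2): flips 1 -> legal
(4,6): no bracket -> illegal
(5,2): flips 1 -> legal
(5,4): flips 1 -> legal
(6,2): flips 1 -> legal
(6,4): no bracket -> illegal
(6,5): flips 1 -> legal
(6,6): flips 1 -> legal
(7,2): no bracket -> illegal
(7,3): no bracket -> illegal
(7,4): no bracket -> illegal

Answer: (0,5) (1,6) (2,2) (2,6) (3,2) (3,6) (4,2) (5,2) (5,4) (6,2) (6,5) (6,6)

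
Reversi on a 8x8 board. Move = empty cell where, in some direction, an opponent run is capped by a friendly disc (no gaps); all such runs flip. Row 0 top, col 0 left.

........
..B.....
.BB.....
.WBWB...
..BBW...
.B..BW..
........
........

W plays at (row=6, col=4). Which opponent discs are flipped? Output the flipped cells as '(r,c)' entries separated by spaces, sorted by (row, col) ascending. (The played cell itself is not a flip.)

Answer: (5,4)

Derivation:
Dir NW: first cell '.' (not opp) -> no flip
Dir N: opp run (5,4) capped by W -> flip
Dir NE: first cell 'W' (not opp) -> no flip
Dir W: first cell '.' (not opp) -> no flip
Dir E: first cell '.' (not opp) -> no flip
Dir SW: first cell '.' (not opp) -> no flip
Dir S: first cell '.' (not opp) -> no flip
Dir SE: first cell '.' (not opp) -> no flip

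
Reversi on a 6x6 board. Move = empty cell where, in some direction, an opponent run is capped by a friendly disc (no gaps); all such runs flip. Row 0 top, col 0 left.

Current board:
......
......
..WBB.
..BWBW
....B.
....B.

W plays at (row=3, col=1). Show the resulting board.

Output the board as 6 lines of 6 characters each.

Place W at (3,1); scan 8 dirs for brackets.
Dir NW: first cell '.' (not opp) -> no flip
Dir N: first cell '.' (not opp) -> no flip
Dir NE: first cell 'W' (not opp) -> no flip
Dir W: first cell '.' (not opp) -> no flip
Dir E: opp run (3,2) capped by W -> flip
Dir SW: first cell '.' (not opp) -> no flip
Dir S: first cell '.' (not opp) -> no flip
Dir SE: first cell '.' (not opp) -> no flip
All flips: (3,2)

Answer: ......
......
..WBB.
.WWWBW
....B.
....B.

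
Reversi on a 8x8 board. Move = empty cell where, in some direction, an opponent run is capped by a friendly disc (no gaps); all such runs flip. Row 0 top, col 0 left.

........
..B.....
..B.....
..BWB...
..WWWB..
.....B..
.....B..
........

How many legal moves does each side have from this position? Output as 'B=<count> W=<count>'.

Answer: B=3 W=9

Derivation:
-- B to move --
(2,3): no bracket -> illegal
(2,4): no bracket -> illegal
(3,1): no bracket -> illegal
(3,5): no bracket -> illegal
(4,1): flips 3 -> legal
(5,1): no bracket -> illegal
(5,2): flips 2 -> legal
(5,3): no bracket -> illegal
(5,4): flips 2 -> legal
B mobility = 3
-- W to move --
(0,1): no bracket -> illegal
(0,2): flips 3 -> legal
(0,3): no bracket -> illegal
(1,1): flips 1 -> legal
(1,3): no bracket -> illegal
(2,1): flips 1 -> legal
(2,3): no bracket -> illegal
(2,4): flips 1 -> legal
(2,5): flips 1 -> legal
(3,1): flips 1 -> legal
(3,5): flips 1 -> legal
(3,6): no bracket -> illegal
(4,1): no bracket -> illegal
(4,6): flips 1 -> legal
(5,4): no bracket -> illegal
(5,6): no bracket -> illegal
(6,4): no bracket -> illegal
(6,6): flips 1 -> legal
(7,4): no bracket -> illegal
(7,5): no bracket -> illegal
(7,6): no bracket -> illegal
W mobility = 9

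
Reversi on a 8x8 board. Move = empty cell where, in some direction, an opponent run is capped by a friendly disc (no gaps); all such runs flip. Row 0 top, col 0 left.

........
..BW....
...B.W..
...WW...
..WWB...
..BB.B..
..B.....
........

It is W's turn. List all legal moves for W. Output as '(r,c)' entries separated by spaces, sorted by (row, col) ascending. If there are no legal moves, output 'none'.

Answer: (0,1) (1,1) (4,5) (5,4) (6,1) (6,3) (6,4) (6,6) (7,2)

Derivation:
(0,1): flips 2 -> legal
(0,2): no bracket -> illegal
(0,3): no bracket -> illegal
(1,1): flips 1 -> legal
(1,4): no bracket -> illegal
(2,1): no bracket -> illegal
(2,2): no bracket -> illegal
(2,4): no bracket -> illegal
(3,2): no bracket -> illegal
(3,5): no bracket -> illegal
(4,1): no bracket -> illegal
(4,5): flips 1 -> legal
(4,6): no bracket -> illegal
(5,1): no bracket -> illegal
(5,4): flips 1 -> legal
(5,6): no bracket -> illegal
(6,1): flips 1 -> legal
(6,3): flips 1 -> legal
(6,4): flips 1 -> legal
(6,5): no bracket -> illegal
(6,6): flips 2 -> legal
(7,1): no bracket -> illegal
(7,2): flips 2 -> legal
(7,3): no bracket -> illegal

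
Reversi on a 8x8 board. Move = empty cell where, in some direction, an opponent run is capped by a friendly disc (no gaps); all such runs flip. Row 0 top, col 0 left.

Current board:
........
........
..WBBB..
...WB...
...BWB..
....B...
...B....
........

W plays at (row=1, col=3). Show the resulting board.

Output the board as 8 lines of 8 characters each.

Answer: ........
...W....
..WWBB..
...WB...
...BWB..
....B...
...B....
........

Derivation:
Place W at (1,3); scan 8 dirs for brackets.
Dir NW: first cell '.' (not opp) -> no flip
Dir N: first cell '.' (not opp) -> no flip
Dir NE: first cell '.' (not opp) -> no flip
Dir W: first cell '.' (not opp) -> no flip
Dir E: first cell '.' (not opp) -> no flip
Dir SW: first cell 'W' (not opp) -> no flip
Dir S: opp run (2,3) capped by W -> flip
Dir SE: opp run (2,4), next='.' -> no flip
All flips: (2,3)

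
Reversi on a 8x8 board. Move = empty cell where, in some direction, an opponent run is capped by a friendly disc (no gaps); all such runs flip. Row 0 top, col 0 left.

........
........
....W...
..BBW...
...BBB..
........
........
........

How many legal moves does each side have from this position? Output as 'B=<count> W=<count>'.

-- B to move --
(1,3): no bracket -> illegal
(1,4): flips 2 -> legal
(1,5): flips 1 -> legal
(2,3): flips 1 -> legal
(2,5): flips 1 -> legal
(3,5): flips 1 -> legal
B mobility = 5
-- W to move --
(2,1): no bracket -> illegal
(2,2): no bracket -> illegal
(2,3): no bracket -> illegal
(3,1): flips 2 -> legal
(3,5): no bracket -> illegal
(3,6): no bracket -> illegal
(4,1): no bracket -> illegal
(4,2): flips 1 -> legal
(4,6): no bracket -> illegal
(5,2): flips 1 -> legal
(5,3): no bracket -> illegal
(5,4): flips 1 -> legal
(5,5): no bracket -> illegal
(5,6): flips 1 -> legal
W mobility = 5

Answer: B=5 W=5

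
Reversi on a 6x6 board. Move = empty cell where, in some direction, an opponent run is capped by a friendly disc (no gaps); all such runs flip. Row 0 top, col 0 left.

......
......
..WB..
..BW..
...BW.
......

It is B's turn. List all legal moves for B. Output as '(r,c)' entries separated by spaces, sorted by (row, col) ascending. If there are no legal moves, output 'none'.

Answer: (1,2) (2,1) (3,4) (4,5)

Derivation:
(1,1): no bracket -> illegal
(1,2): flips 1 -> legal
(1,3): no bracket -> illegal
(2,1): flips 1 -> legal
(2,4): no bracket -> illegal
(3,1): no bracket -> illegal
(3,4): flips 1 -> legal
(3,5): no bracket -> illegal
(4,2): no bracket -> illegal
(4,5): flips 1 -> legal
(5,3): no bracket -> illegal
(5,4): no bracket -> illegal
(5,5): no bracket -> illegal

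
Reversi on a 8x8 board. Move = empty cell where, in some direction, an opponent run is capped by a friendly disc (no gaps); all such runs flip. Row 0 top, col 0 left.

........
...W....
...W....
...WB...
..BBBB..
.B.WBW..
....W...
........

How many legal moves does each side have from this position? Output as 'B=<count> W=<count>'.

-- B to move --
(0,2): no bracket -> illegal
(0,3): flips 3 -> legal
(0,4): no bracket -> illegal
(1,2): flips 1 -> legal
(1,4): no bracket -> illegal
(2,2): flips 1 -> legal
(2,4): flips 1 -> legal
(3,2): flips 1 -> legal
(4,6): no bracket -> illegal
(5,2): flips 1 -> legal
(5,6): flips 1 -> legal
(6,2): flips 1 -> legal
(6,3): flips 1 -> legal
(6,5): flips 1 -> legal
(6,6): flips 1 -> legal
(7,3): no bracket -> illegal
(7,4): flips 1 -> legal
(7,5): flips 2 -> legal
B mobility = 13
-- W to move --
(2,4): flips 3 -> legal
(2,5): no bracket -> illegal
(3,1): flips 1 -> legal
(3,2): no bracket -> illegal
(3,5): flips 3 -> legal
(3,6): no bracket -> illegal
(4,0): no bracket -> illegal
(4,1): no bracket -> illegal
(4,6): no bracket -> illegal
(5,0): no bracket -> illegal
(5,2): no bracket -> illegal
(5,6): flips 2 -> legal
(6,0): flips 2 -> legal
(6,1): no bracket -> illegal
(6,2): no bracket -> illegal
(6,3): no bracket -> illegal
(6,5): no bracket -> illegal
W mobility = 5

Answer: B=13 W=5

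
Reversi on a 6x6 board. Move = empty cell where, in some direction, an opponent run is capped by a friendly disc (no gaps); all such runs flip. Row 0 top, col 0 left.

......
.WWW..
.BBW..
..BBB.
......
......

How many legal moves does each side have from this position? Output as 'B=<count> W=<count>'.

-- B to move --
(0,0): flips 1 -> legal
(0,1): flips 3 -> legal
(0,2): flips 1 -> legal
(0,3): flips 3 -> legal
(0,4): flips 1 -> legal
(1,0): no bracket -> illegal
(1,4): flips 1 -> legal
(2,0): no bracket -> illegal
(2,4): flips 1 -> legal
B mobility = 7
-- W to move --
(1,0): no bracket -> illegal
(2,0): flips 2 -> legal
(2,4): no bracket -> illegal
(2,5): no bracket -> illegal
(3,0): flips 1 -> legal
(3,1): flips 2 -> legal
(3,5): no bracket -> illegal
(4,1): flips 1 -> legal
(4,2): flips 2 -> legal
(4,3): flips 1 -> legal
(4,4): flips 2 -> legal
(4,5): flips 1 -> legal
W mobility = 8

Answer: B=7 W=8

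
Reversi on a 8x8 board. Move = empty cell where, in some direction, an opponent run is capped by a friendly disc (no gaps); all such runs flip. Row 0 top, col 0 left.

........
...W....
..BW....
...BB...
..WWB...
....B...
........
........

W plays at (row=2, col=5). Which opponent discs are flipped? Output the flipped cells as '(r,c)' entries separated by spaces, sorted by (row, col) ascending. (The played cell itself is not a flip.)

Dir NW: first cell '.' (not opp) -> no flip
Dir N: first cell '.' (not opp) -> no flip
Dir NE: first cell '.' (not opp) -> no flip
Dir W: first cell '.' (not opp) -> no flip
Dir E: first cell '.' (not opp) -> no flip
Dir SW: opp run (3,4) capped by W -> flip
Dir S: first cell '.' (not opp) -> no flip
Dir SE: first cell '.' (not opp) -> no flip

Answer: (3,4)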